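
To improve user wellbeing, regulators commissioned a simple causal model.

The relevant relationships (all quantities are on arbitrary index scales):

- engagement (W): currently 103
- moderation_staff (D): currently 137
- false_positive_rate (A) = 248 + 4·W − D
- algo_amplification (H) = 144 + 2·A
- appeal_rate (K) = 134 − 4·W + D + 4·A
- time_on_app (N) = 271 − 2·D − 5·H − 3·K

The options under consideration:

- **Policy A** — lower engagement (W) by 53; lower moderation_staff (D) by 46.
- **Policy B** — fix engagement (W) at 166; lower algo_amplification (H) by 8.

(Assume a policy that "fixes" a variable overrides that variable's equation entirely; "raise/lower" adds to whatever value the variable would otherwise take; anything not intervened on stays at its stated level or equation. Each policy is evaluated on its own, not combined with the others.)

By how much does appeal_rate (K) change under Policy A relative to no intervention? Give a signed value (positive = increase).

-498

Baseline:
  W = 103
  D = 137
  A = 248 + 4·103 − 137 = 523
  K = 134 − 4·103 + 137 + 4·523 = 1951
Policy A (W − 53, D − 46):
  W = 103 − 53 = 50
  D = 137 − 46 = 91
  A = 248 + 4·50 − 91 = 357
  K = 134 − 4·50 + 91 + 4·357 = 1453
Change in K: 1453 − 1951 = -498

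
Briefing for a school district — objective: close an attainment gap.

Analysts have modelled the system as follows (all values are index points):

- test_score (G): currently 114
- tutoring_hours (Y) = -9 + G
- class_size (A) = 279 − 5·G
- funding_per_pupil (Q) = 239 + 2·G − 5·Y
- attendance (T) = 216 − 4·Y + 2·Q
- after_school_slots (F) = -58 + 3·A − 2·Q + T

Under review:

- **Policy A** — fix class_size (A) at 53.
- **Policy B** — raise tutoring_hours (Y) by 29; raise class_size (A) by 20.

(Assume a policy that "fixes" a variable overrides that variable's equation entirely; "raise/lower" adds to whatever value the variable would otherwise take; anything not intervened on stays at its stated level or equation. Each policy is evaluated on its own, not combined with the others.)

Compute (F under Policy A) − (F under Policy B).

Policy A (A := 53):
  G = 114
  Y = -9 + 114 = 105
  A = 53
  Q = 239 + 2·114 − 5·105 = -58
  T = 216 − 4·105 + 2·(-58) = -320
  F = -58 + 3·53 − 2·(-58) + (-320) = -103
Policy B (Y + 29, A + 20):
  G = 114
  Y = -9 + 114 (+29 from intervention) = 134
  A = 279 − 5·114 (+20 from intervention) = -271
  Q = 239 + 2·114 − 5·134 = -203
  T = 216 − 4·134 + 2·(-203) = -726
  F = -58 + 3·(-271) − 2·(-203) + (-726) = -1191
F: -103 − (-1191) = 1088

1088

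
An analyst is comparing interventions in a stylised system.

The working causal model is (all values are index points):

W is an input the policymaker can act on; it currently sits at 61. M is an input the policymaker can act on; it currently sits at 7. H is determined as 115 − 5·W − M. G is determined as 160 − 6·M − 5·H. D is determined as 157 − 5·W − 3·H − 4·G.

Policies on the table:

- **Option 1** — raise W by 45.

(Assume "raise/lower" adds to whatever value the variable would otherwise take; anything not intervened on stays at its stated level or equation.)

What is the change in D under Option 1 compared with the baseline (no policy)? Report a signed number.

Baseline:
  W = 61
  M = 7
  H = 115 − 5·61 − 7 = -197
  G = 160 − 6·7 − 5·(-197) = 1103
  D = 157 − 5·61 − 3·(-197) − 4·1103 = -3969
Option 1 (W + 45):
  W = 61 + 45 = 106
  M = 7
  H = 115 − 5·106 − 7 = -422
  G = 160 − 6·7 − 5·(-422) = 2228
  D = 157 − 5·106 − 3·(-422) − 4·2228 = -8019
Change in D: -8019 − (-3969) = -4050

-4050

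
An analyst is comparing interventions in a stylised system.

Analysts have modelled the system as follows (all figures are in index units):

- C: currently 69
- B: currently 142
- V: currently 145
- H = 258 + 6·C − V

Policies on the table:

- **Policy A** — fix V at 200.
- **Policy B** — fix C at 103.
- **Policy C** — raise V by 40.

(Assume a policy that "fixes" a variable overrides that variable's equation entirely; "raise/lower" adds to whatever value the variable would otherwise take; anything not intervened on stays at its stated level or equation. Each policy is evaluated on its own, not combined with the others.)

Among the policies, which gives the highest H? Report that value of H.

Policy A (V := 200):
  C = 69
  V = 200
  H = 258 + 6·69 − 200 = 472
Policy B (C := 103):
  C = 103
  V = 145
  H = 258 + 6·103 − 145 = 731
Policy C (V + 40):
  C = 69
  V = 145 + 40 = 185
  H = 258 + 6·69 − 185 = 487
Comparing — Policy A: H=472, Policy B: H=731, Policy C: H=487. Highest is 731 (Policy B).

731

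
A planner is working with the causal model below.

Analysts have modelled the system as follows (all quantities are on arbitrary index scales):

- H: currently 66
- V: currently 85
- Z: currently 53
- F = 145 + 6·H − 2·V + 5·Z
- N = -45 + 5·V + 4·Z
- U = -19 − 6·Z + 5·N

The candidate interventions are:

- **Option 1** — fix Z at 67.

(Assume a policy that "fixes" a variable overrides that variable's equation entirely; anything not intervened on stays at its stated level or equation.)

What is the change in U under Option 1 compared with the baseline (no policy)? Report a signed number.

196

Baseline:
  V = 85
  Z = 53
  N = -45 + 5·85 + 4·53 = 592
  U = -19 − 6·53 + 5·592 = 2623
Option 1 (Z := 67):
  V = 85
  Z = 67
  N = -45 + 5·85 + 4·67 = 648
  U = -19 − 6·67 + 5·648 = 2819
Change in U: 2819 − 2623 = 196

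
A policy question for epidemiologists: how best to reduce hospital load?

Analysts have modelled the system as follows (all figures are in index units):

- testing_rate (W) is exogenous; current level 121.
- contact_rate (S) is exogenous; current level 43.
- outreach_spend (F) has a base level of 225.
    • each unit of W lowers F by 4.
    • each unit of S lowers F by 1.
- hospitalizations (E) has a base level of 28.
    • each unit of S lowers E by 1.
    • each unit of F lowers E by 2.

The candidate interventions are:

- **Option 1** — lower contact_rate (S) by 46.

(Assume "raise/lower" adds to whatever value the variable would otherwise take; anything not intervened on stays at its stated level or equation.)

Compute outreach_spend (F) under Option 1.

-256

Option 1 (S − 46):
  W = 121
  S = 43 − 46 = -3
  F = 225 − 4·121 − (-3) = -256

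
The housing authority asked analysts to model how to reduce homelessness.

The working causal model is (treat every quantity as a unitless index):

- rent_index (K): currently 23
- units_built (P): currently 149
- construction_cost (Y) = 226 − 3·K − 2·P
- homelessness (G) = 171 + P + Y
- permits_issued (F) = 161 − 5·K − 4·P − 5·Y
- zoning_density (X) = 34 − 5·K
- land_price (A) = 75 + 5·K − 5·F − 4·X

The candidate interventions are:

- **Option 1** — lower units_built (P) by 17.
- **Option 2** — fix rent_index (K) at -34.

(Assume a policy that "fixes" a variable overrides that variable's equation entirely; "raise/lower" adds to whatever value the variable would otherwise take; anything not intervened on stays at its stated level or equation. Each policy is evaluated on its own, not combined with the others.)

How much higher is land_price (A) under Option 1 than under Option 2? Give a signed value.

Option 1 (P − 17):
  K = 23
  P = 149 − 17 = 132
  Y = 226 − 3·23 − 2·132 = -107
  F = 161 − 5·23 − 4·132 − 5·(-107) = 53
  X = 34 − 5·23 = -81
  A = 75 + 5·23 − 5·53 − 4·(-81) = 249
Option 2 (K := -34):
  K = -34
  P = 149
  Y = 226 − 3·(-34) − 2·149 = 30
  F = 161 − 5·(-34) − 4·149 − 5·30 = -415
  X = 34 − 5·(-34) = 204
  A = 75 + 5·(-34) − 5·(-415) − 4·204 = 1164
A: 249 − 1164 = -915

-915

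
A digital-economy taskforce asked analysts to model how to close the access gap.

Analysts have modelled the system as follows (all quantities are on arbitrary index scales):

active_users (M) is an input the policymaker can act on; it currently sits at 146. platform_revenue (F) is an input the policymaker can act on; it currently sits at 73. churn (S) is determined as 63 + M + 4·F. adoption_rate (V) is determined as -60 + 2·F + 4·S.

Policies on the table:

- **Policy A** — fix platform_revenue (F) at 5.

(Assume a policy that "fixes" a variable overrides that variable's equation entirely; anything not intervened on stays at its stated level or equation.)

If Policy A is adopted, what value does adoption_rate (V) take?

Policy A (F := 5):
  M = 146
  F = 5
  S = 63 + 146 + 4·5 = 229
  V = -60 + 2·5 + 4·229 = 866

866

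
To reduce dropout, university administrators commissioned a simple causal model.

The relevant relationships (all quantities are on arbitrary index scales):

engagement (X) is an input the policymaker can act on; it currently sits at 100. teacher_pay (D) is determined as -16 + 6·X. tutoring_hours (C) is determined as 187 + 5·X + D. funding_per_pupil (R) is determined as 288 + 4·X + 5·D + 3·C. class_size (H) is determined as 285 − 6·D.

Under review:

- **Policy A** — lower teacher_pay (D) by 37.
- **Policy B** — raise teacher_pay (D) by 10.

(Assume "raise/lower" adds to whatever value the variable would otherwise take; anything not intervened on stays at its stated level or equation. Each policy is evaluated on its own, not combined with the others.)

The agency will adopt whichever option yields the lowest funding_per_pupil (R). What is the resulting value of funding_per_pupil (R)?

Policy A (D − 37):
  X = 100
  D = -16 + 6·100 (−37 from intervention) = 547
  C = 187 + 5·100 + 547 = 1234
  R = 288 + 4·100 + 5·547 + 3·1234 = 7125
Policy B (D + 10):
  X = 100
  D = -16 + 6·100 (+10 from intervention) = 594
  C = 187 + 5·100 + 594 = 1281
  R = 288 + 4·100 + 5·594 + 3·1281 = 7501
Comparing — Policy A: R=7125, Policy B: R=7501. Lowest is 7125 (Policy A).

7125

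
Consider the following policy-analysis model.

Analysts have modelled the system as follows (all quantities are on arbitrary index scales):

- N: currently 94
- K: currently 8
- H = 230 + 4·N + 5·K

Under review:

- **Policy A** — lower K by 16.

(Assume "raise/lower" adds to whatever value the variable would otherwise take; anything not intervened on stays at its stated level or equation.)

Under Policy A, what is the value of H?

566

Policy A (K − 16):
  N = 94
  K = 8 − 16 = -8
  H = 230 + 4·94 + 5·(-8) = 566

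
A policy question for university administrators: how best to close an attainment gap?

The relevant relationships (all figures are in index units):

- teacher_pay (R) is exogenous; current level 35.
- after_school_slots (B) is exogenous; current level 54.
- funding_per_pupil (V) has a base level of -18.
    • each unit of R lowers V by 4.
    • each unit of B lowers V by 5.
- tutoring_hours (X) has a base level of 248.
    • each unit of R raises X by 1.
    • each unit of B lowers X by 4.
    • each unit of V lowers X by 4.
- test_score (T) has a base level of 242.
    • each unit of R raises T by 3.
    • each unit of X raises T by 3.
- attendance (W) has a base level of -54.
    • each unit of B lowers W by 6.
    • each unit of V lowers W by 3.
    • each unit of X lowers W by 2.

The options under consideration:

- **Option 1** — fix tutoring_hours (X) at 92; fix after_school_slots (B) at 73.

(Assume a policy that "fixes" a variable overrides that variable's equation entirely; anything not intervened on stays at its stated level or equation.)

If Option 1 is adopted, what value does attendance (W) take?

Option 1 (X := 92, B := 73):
  R = 35
  B = 73
  V = -18 − 4·35 − 5·73 = -523
  X = 92
  W = -54 − 6·73 − 3·(-523) − 2·92 = 893

893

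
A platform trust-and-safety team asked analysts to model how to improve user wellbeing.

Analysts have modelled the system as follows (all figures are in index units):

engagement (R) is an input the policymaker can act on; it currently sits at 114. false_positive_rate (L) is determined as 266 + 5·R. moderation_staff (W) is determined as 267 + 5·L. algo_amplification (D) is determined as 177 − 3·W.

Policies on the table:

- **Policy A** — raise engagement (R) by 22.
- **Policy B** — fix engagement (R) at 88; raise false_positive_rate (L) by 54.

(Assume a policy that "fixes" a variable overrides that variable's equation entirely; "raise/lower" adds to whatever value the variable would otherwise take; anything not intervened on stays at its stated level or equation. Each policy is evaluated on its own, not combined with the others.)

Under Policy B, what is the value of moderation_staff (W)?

Policy B (R := 88, L + 54):
  R = 88
  L = 266 + 5·88 (+54 from intervention) = 760
  W = 267 + 5·760 = 4067

4067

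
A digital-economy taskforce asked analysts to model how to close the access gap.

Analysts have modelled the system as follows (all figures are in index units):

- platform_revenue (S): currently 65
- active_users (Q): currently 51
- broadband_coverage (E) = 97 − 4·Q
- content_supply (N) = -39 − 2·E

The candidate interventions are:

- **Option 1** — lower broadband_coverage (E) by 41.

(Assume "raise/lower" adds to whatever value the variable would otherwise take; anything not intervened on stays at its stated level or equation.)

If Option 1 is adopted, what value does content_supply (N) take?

Option 1 (E − 41):
  Q = 51
  E = 97 − 4·51 (−41 from intervention) = -148
  N = -39 − 2·(-148) = 257

257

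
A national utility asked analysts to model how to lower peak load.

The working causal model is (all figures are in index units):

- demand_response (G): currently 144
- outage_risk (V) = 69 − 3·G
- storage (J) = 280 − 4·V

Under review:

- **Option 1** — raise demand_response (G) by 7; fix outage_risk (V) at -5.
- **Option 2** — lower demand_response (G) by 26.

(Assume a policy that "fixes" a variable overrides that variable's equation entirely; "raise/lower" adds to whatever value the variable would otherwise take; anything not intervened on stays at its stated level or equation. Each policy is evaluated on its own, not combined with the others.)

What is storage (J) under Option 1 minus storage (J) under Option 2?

-1120

Option 1 (G + 7, V := -5):
  G = 144 + 7 = 151
  V = -5
  J = 280 − 4·(-5) = 300
Option 2 (G − 26):
  G = 144 − 26 = 118
  V = 69 − 3·118 = -285
  J = 280 − 4·(-285) = 1420
J: 300 − 1420 = -1120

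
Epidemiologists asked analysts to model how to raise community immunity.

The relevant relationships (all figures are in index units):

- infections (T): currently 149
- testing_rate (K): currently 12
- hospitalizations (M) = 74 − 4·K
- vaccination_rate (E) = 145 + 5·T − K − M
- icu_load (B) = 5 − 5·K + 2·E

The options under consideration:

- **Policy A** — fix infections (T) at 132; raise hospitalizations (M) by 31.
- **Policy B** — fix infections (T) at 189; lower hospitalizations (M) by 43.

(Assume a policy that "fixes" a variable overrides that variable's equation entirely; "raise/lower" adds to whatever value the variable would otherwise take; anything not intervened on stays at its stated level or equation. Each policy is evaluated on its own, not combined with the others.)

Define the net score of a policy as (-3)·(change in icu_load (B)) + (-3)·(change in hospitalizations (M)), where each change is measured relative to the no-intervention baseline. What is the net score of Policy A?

603

Baseline:
  T = 149
  K = 12
  M = 74 − 4·12 = 26
  E = 145 + 5·149 − 12 − 26 = 852
  B = 5 − 5·12 + 2·852 = 1649
Policy A (T := 132, M + 31):
  T = 132
  K = 12
  M = 74 − 4·12 (+31 from intervention) = 57
  E = 145 + 5·132 − 12 − 57 = 736
  B = 5 − 5·12 + 2·736 = 1417
ΔB = 1417 − 1649 = -232; ΔM = 57 − 26 = 31
Score = (-3)·(-232) + (-3)·31 = 603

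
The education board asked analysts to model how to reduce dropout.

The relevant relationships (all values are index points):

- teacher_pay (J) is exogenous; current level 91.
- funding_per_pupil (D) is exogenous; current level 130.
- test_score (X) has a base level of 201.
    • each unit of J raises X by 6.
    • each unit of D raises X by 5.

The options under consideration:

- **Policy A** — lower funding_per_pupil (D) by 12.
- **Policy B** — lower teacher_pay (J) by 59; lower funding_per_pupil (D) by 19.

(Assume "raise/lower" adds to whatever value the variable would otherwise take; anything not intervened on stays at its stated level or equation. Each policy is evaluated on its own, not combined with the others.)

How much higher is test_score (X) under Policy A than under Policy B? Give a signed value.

389

Policy A (D − 12):
  J = 91
  D = 130 − 12 = 118
  X = 201 + 6·91 + 5·118 = 1337
Policy B (J − 59, D − 19):
  J = 91 − 59 = 32
  D = 130 − 19 = 111
  X = 201 + 6·32 + 5·111 = 948
X: 1337 − 948 = 389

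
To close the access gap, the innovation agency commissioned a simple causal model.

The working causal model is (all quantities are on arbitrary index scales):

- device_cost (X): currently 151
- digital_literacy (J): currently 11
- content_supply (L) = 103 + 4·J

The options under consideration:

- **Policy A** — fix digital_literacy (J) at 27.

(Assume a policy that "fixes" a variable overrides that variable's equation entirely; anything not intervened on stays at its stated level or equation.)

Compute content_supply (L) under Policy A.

211

Policy A (J := 27):
  J = 27
  L = 103 + 4·27 = 211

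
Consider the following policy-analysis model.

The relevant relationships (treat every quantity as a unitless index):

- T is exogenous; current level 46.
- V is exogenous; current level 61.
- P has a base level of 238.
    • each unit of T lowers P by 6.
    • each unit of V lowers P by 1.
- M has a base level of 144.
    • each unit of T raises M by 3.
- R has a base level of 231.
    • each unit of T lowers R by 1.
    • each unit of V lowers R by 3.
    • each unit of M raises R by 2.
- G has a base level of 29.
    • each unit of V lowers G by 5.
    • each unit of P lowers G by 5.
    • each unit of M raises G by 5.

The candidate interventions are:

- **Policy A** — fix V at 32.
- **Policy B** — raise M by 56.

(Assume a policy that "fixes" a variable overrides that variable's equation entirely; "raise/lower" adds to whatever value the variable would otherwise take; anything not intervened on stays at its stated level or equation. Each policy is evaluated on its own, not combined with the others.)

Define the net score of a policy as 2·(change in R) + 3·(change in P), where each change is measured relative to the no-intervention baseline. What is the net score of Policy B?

224

Baseline:
  T = 46
  V = 61
  P = 238 − 6·46 − 61 = -99
  M = 144 + 3·46 = 282
  R = 231 − 46 − 3·61 + 2·282 = 566
Policy B (M + 56):
  T = 46
  V = 61
  P = 238 − 6·46 − 61 = -99
  M = 144 + 3·46 (+56 from intervention) = 338
  R = 231 − 46 − 3·61 + 2·338 = 678
ΔR = 678 − 566 = 112; ΔP = -99 − (-99) = 0
Score = 2·112 + 3·0 = 224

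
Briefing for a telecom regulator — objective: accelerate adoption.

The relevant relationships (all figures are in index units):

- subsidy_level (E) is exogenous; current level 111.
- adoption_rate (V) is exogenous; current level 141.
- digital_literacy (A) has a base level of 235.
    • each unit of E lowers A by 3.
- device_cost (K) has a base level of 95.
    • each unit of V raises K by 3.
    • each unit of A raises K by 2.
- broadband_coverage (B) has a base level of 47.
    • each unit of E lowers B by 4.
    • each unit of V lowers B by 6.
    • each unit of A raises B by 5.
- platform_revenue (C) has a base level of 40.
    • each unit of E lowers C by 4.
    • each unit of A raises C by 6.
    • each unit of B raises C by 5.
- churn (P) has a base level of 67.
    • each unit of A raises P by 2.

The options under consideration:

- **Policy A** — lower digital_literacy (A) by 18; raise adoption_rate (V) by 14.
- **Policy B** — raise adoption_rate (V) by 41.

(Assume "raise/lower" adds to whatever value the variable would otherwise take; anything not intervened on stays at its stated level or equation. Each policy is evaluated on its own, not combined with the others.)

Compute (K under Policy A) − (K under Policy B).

-117

Policy A (A − 18, V + 14):
  E = 111
  V = 141 + 14 = 155
  A = 235 − 3·111 (−18 from intervention) = -116
  K = 95 + 3·155 + 2·(-116) = 328
Policy B (V + 41):
  E = 111
  V = 141 + 41 = 182
  A = 235 − 3·111 = -98
  K = 95 + 3·182 + 2·(-98) = 445
K: 328 − 445 = -117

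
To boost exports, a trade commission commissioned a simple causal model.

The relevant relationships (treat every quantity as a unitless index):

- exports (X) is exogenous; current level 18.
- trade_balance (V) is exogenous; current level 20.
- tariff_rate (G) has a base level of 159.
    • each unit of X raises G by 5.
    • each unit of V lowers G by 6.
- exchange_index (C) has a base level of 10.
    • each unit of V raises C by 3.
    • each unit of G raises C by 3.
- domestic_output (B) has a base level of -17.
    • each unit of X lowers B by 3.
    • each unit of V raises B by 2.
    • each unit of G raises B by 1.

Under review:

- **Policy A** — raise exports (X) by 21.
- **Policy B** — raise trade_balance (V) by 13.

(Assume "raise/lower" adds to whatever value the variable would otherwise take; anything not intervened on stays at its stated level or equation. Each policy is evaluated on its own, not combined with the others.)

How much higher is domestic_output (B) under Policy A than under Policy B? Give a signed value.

94

Policy A (X + 21):
  X = 18 + 21 = 39
  V = 20
  G = 159 + 5·39 − 6·20 = 234
  B = -17 − 3·39 + 2·20 + 234 = 140
Policy B (V + 13):
  X = 18
  V = 20 + 13 = 33
  G = 159 + 5·18 − 6·33 = 51
  B = -17 − 3·18 + 2·33 + 51 = 46
B: 140 − 46 = 94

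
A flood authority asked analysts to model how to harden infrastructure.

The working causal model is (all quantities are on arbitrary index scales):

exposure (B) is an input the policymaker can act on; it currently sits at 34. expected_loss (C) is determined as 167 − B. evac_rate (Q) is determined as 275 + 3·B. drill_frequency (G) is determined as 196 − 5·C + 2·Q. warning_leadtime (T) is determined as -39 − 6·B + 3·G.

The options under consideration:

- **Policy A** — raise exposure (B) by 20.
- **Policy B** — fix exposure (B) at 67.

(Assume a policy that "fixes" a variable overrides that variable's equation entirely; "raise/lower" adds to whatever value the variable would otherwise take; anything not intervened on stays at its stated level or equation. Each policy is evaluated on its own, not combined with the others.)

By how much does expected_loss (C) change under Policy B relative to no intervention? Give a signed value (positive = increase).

-33

Baseline:
  B = 34
  C = 167 − 34 = 133
Policy B (B := 67):
  B = 67
  C = 167 − 67 = 100
Change in C: 100 − 133 = -33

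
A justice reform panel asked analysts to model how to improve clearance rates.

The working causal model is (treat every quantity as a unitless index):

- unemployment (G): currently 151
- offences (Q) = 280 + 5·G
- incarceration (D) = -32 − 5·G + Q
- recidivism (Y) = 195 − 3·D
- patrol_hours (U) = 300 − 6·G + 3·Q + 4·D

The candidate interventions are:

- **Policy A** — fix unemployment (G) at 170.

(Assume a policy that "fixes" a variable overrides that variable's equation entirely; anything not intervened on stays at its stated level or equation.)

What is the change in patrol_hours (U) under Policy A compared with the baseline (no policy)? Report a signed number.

Baseline:
  G = 151
  Q = 280 + 5·151 = 1035
  D = -32 − 5·151 + 1035 = 248
  U = 300 − 6·151 + 3·1035 + 4·248 = 3491
Policy A (G := 170):
  G = 170
  Q = 280 + 5·170 = 1130
  D = -32 − 5·170 + 1130 = 248
  U = 300 − 6·170 + 3·1130 + 4·248 = 3662
Change in U: 3662 − 3491 = 171

171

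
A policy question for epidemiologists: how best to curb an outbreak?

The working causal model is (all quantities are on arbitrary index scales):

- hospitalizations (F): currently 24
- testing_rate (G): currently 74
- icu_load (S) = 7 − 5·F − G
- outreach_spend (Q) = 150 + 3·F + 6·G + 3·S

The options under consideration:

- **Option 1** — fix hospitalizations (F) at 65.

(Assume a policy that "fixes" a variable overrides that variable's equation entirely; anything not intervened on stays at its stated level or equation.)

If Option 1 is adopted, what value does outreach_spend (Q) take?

-387

Option 1 (F := 65):
  F = 65
  G = 74
  S = 7 − 5·65 − 74 = -392
  Q = 150 + 3·65 + 6·74 + 3·(-392) = -387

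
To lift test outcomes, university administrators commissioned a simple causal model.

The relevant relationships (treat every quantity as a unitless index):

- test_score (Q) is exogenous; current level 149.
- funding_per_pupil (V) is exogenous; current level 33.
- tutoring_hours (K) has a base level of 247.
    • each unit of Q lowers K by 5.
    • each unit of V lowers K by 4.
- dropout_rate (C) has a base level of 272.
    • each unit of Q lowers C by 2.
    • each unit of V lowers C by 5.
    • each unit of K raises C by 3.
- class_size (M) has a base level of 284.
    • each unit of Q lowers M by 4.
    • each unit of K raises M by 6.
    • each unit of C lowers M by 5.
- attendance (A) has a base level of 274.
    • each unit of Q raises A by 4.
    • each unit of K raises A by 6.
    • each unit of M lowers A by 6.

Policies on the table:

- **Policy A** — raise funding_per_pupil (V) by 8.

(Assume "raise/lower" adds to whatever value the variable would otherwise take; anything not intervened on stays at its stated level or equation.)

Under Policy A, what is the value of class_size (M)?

Policy A (V + 8):
  Q = 149
  V = 33 + 8 = 41
  K = 247 − 5·149 − 4·41 = -662
  C = 272 − 2·149 − 5·41 + 3·(-662) = -2217
  M = 284 − 4·149 + 6·(-662) − 5·(-2217) = 6801

6801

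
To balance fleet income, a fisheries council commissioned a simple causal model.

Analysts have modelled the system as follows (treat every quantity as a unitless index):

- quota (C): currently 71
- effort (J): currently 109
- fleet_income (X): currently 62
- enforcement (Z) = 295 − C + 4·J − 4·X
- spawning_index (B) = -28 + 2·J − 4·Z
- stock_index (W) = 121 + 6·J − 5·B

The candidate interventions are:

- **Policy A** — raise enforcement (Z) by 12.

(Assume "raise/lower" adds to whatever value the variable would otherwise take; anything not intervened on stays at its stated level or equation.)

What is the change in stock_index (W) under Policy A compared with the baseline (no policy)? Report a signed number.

Baseline:
  C = 71
  J = 109
  X = 62
  Z = 295 − 71 + 4·109 − 4·62 = 412
  B = -28 + 2·109 − 4·412 = -1458
  W = 121 + 6·109 − 5·(-1458) = 8065
Policy A (Z + 12):
  C = 71
  J = 109
  X = 62
  Z = 295 − 71 + 4·109 − 4·62 (+12 from intervention) = 424
  B = -28 + 2·109 − 4·424 = -1506
  W = 121 + 6·109 − 5·(-1506) = 8305
Change in W: 8305 − 8065 = 240

240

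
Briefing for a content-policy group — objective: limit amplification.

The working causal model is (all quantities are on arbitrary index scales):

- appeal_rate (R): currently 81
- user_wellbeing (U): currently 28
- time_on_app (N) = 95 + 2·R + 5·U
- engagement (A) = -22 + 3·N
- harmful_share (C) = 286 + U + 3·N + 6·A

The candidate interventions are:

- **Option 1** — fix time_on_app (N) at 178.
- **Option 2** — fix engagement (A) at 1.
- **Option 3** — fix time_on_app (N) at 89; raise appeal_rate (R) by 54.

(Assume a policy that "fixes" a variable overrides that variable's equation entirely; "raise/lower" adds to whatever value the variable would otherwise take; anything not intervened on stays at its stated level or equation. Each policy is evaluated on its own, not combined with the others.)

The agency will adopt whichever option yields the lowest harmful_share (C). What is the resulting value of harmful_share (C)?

Option 1 (N := 178):
  R = 81
  U = 28
  N = 178
  A = -22 + 3·178 = 512
  C = 286 + 28 + 3·178 + 6·512 = 3920
Option 2 (A := 1):
  R = 81
  U = 28
  N = 95 + 2·81 + 5·28 = 397
  A = 1
  C = 286 + 28 + 3·397 + 6·1 = 1511
Option 3 (N := 89, R + 54):
  R = 81 + 54 = 135
  U = 28
  N = 89
  A = -22 + 3·89 = 245
  C = 286 + 28 + 3·89 + 6·245 = 2051
Comparing — Option 1: C=3920, Option 2: C=1511, Option 3: C=2051. Lowest is 1511 (Option 2).

1511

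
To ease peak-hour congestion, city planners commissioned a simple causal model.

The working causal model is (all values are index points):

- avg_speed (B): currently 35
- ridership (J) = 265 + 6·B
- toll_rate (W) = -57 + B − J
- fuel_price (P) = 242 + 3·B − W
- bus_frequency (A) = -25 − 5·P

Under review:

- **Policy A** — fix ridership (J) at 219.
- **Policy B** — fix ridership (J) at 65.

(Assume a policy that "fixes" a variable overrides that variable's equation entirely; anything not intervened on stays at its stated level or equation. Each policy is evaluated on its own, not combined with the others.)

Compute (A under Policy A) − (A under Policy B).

Policy A (J := 219):
  B = 35
  J = 219
  W = -57 + 35 − 219 = -241
  P = 242 + 3·35 − (-241) = 588
  A = -25 − 5·588 = -2965
Policy B (J := 65):
  B = 35
  J = 65
  W = -57 + 35 − 65 = -87
  P = 242 + 3·35 − (-87) = 434
  A = -25 − 5·434 = -2195
A: -2965 − (-2195) = -770

-770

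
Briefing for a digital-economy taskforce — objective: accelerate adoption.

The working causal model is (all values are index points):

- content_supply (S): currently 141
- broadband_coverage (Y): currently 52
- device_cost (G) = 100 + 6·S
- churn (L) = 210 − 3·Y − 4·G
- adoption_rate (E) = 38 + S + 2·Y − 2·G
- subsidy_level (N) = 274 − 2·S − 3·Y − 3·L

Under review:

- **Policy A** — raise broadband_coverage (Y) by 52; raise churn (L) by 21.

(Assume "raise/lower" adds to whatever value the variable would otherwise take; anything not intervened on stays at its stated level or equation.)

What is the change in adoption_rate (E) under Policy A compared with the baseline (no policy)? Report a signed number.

Baseline:
  S = 141
  Y = 52
  G = 100 + 6·141 = 946
  E = 38 + 141 + 2·52 − 2·946 = -1609
Policy A (Y + 52, L + 21):
  S = 141
  Y = 52 + 52 = 104
  G = 100 + 6·141 = 946
  E = 38 + 141 + 2·104 − 2·946 = -1505
Change in E: -1505 − (-1609) = 104

104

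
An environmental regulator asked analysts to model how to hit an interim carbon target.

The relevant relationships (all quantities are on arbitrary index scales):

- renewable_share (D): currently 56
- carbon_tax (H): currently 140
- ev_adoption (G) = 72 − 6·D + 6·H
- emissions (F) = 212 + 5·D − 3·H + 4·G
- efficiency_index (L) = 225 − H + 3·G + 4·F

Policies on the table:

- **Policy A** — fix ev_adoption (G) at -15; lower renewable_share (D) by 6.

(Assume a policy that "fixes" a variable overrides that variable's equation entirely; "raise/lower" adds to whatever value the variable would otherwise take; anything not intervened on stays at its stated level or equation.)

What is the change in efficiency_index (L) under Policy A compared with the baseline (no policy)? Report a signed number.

Baseline:
  D = 56
  H = 140
  G = 72 − 6·56 + 6·140 = 576
  F = 212 + 5·56 − 3·140 + 4·576 = 2376
  L = 225 − 140 + 3·576 + 4·2376 = 11317
Policy A (G := -15, D − 6):
  D = 56 − 6 = 50
  H = 140
  G = -15
  F = 212 + 5·50 − 3·140 + 4·(-15) = -18
  L = 225 − 140 + 3·(-15) + 4·(-18) = -32
Change in L: -32 − 11317 = -11349

-11349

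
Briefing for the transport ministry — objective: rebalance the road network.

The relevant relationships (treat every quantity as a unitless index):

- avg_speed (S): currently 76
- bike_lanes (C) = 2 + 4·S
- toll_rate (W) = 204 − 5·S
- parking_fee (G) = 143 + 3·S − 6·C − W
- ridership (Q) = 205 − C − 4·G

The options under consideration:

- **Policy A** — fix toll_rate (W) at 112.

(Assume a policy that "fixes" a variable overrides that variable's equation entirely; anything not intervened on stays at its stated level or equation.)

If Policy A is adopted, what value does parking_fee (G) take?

-1577

Policy A (W := 112):
  S = 76
  C = 2 + 4·76 = 306
  W = 112
  G = 143 + 3·76 − 6·306 − 112 = -1577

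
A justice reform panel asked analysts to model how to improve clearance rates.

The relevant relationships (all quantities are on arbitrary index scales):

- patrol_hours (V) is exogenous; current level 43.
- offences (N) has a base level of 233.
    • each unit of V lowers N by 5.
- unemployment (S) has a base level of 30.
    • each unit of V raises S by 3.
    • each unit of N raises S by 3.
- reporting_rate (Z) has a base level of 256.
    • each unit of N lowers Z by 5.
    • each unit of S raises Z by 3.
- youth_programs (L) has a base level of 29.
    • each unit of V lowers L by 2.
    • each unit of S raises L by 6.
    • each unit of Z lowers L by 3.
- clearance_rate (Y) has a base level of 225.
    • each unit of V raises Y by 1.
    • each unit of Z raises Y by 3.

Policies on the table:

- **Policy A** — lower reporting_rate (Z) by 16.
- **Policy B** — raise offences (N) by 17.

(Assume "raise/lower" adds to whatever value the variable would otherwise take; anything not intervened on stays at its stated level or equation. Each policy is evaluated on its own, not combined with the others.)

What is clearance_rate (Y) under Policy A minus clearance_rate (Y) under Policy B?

Policy A (Z − 16):
  V = 43
  N = 233 − 5·43 = 18
  S = 30 + 3·43 + 3·18 = 213
  Z = 256 − 5·18 + 3·213 (−16 from intervention) = 789
  Y = 225 + 43 + 3·789 = 2635
Policy B (N + 17):
  V = 43
  N = 233 − 5·43 (+17 from intervention) = 35
  S = 30 + 3·43 + 3·35 = 264
  Z = 256 − 5·35 + 3·264 = 873
  Y = 225 + 43 + 3·873 = 2887
Y: 2635 − 2887 = -252

-252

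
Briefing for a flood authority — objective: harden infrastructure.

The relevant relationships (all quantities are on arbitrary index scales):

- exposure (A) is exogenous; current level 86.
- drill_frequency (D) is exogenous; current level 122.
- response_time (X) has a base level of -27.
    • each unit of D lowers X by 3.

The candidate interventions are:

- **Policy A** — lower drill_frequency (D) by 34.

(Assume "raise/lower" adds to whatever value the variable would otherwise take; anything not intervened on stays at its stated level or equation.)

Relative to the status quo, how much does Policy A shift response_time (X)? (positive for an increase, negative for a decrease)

102

Baseline:
  D = 122
  X = -27 − 3·122 = -393
Policy A (D − 34):
  D = 122 − 34 = 88
  X = -27 − 3·88 = -291
Change in X: -291 − (-393) = 102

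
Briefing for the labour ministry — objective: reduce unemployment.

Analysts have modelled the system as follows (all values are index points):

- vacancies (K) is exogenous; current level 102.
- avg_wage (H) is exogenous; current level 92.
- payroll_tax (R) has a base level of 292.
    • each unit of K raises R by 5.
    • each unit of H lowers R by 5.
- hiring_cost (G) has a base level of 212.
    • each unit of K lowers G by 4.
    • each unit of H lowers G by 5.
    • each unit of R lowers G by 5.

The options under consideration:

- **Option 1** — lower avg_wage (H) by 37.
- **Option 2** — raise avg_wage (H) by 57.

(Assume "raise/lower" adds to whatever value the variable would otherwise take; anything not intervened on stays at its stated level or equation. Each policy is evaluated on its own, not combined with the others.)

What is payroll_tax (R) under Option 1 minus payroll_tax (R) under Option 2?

Option 1 (H − 37):
  K = 102
  H = 92 − 37 = 55
  R = 292 + 5·102 − 5·55 = 527
Option 2 (H + 57):
  K = 102
  H = 92 + 57 = 149
  R = 292 + 5·102 − 5·149 = 57
R: 527 − 57 = 470

470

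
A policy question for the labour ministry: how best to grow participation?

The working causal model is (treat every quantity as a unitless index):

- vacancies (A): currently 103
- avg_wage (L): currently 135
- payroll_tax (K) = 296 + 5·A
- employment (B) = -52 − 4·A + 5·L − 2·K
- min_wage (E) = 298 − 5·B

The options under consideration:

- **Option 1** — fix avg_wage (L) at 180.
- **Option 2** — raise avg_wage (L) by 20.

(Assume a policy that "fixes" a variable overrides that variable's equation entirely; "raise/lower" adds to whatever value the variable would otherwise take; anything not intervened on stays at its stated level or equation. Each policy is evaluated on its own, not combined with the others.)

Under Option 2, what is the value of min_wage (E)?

Option 2 (L + 20):
  A = 103
  L = 135 + 20 = 155
  K = 296 + 5·103 = 811
  B = -52 − 4·103 + 5·155 − 2·811 = -1311
  E = 298 − 5·(-1311) = 6853

6853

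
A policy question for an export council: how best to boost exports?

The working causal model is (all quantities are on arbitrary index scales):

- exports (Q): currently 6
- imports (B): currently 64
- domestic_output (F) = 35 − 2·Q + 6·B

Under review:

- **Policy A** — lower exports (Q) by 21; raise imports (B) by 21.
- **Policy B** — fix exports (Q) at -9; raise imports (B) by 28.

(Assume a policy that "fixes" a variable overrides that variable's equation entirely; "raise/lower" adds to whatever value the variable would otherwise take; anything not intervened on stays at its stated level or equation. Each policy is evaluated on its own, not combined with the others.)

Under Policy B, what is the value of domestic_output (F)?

605

Policy B (Q := -9, B + 28):
  Q = -9
  B = 64 + 28 = 92
  F = 35 − 2·(-9) + 6·92 = 605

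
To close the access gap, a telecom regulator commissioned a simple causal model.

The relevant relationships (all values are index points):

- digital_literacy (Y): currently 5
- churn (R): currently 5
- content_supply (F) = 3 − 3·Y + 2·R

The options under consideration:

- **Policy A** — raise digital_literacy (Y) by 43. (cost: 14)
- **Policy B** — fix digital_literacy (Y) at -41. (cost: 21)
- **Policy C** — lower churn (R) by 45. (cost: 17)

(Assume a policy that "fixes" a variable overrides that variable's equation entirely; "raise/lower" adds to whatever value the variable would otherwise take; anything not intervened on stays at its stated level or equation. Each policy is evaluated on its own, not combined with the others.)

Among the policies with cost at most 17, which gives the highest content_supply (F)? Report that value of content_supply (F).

Policy A (Y + 43):
  Y = 5 + 43 = 48
  R = 5
  F = 3 − 3·48 + 2·5 = -131
Policy C (R − 45):
  Y = 5
  R = 5 − 45 = -40
  F = 3 − 3·5 + 2·(-40) = -92
Comparing — Policy A: F=-131, Policy C: F=-92. Highest is -92 (Policy C).

-92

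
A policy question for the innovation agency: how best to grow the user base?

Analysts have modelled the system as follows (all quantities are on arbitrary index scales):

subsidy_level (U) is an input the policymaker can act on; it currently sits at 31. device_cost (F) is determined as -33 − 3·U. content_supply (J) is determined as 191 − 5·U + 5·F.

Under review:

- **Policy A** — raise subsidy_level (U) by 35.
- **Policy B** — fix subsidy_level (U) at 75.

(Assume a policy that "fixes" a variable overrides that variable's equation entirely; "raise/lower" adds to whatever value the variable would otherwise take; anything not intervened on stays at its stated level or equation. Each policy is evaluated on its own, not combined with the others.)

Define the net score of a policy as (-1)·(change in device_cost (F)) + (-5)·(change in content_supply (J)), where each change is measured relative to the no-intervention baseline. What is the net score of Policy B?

4532

Baseline:
  U = 31
  F = -33 − 3·31 = -126
  J = 191 − 5·31 + 5·(-126) = -594
Policy B (U := 75):
  U = 75
  F = -33 − 3·75 = -258
  J = 191 − 5·75 + 5·(-258) = -1474
ΔF = -258 − (-126) = -132; ΔJ = -1474 − (-594) = -880
Score = (-1)·(-132) + (-5)·(-880) = 4532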